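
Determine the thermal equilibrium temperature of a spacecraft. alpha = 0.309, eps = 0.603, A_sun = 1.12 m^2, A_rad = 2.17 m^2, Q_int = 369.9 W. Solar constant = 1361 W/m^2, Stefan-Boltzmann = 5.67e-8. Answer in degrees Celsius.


Numerator = alpha*S*A_sun + Q_int = 0.309*1361*1.12 + 369.9 = 840.9149 W
Denominator = eps*sigma*A_rad = 0.603*5.67e-8*2.17 = 7.4192517e-08 W/K^4
T^4 = 1.1334228e+10 K^4
T = 326.2857 K = 53.1357 C

53.1357 degrees Celsius


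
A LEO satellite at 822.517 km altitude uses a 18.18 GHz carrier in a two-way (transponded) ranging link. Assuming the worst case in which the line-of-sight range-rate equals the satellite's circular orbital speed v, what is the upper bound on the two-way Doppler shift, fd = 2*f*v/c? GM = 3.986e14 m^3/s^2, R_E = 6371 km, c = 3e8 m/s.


r = 7.193517e+06 m
v = sqrt(mu/r) = 7443.8568 m/s (worst-case radial velocity)
f = 18.18 GHz = 1.818e+10 Hz
fd = 2*f*v/c = 2*1.818e+10*7443.8568/3.0e+08
fd = 902195.4445 Hz

902195.4445 Hz


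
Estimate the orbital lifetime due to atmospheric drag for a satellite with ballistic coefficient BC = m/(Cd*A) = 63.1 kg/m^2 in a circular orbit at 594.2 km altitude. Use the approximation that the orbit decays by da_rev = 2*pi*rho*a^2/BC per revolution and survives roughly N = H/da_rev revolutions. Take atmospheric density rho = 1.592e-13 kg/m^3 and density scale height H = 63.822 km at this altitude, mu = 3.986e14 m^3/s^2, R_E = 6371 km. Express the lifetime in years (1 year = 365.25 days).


a = R_E + alt = 6965.2000 km = 6.9652e+06 m
da_rev = 2*pi*rho*a^2/BC = 2*pi*1.592e-13*(6.9652e+06)^2/63.1 = 0.769060941 m per revolution
N = H/da_rev = 63822.0000 m / 0.769060941 m = 82986.9215 revolutions
P = 2*pi*sqrt(a^3/mu) = 5785.1098 s
lifetime = N*P = 82986.9215 * 5785.1098 = 4.8008846e+08 s = 5556.5793 days
years = 5556.5793 / 365.25 = 15.2131 years

15.2131 years


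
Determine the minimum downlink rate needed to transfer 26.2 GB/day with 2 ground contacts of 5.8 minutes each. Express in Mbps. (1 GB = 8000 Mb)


total contact time = 2 * 5.8 * 60 = 696.0000 s
data = 26.2 GB = 209600.0000 Mb
rate = 209600.0000 / 696.0000 = 301.1494 Mbps

301.1494 Mbps


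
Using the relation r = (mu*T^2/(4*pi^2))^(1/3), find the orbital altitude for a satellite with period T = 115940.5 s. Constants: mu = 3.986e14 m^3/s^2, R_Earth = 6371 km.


T = 115940.5 s
r = (mu*T^2/(4*pi^2))^(1/3) = (3.986e14 * 115940.5^2 / (4*pi^2))^(1/3)
r = 5.1390475e+07 m = 51390.4750 km
alt = r - R_E = 51390.4750 - 6371 = 45019.4750 km

45019.4750 km


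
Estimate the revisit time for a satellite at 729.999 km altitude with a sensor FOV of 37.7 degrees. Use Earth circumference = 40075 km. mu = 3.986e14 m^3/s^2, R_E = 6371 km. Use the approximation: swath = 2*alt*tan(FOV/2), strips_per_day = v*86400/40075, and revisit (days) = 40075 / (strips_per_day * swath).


swath = 2*729.999*tan(0.3289946) = 498.4460 km
v = sqrt(mu/r) = 7492.1924 m/s = 7.4922 km/s
strips/day = v*86400/40075 = 7.4922*86400/40075 = 16.1528
coverage/day = strips * swath = 16.1528 * 498.4460 = 8051.3234 km
revisit = 40075 / 8051.3234 = 4.9774 days

4.9774 days


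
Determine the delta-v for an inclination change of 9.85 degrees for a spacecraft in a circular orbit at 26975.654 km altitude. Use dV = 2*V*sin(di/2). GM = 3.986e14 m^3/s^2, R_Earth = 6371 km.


r = 33346.6540 km = 3.3346654e+07 m
V = sqrt(mu/r) = 3457.3434 m/s
di = 9.85 deg = 0.1719149 rad
dV = 2*V*sin(di/2) = 2*3457.3434*sin(0.08595747)
dV = 593.6373 m/s = 0.5936373 km/s

0.5936 km/s


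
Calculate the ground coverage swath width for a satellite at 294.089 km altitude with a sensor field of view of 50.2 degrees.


FOV = 50.2 deg = 0.8761553 rad
swath = 2 * alt * tan(FOV/2) = 2 * 294.089 * tan(0.4380776)
swath = 2 * 294.089 * 0.4684342
swath = 275.5227 km

275.5227 km


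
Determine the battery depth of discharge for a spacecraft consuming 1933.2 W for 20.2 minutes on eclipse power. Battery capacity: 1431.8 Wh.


E_used = P * t / 60 = 1933.2 * 20.2 / 60 = 650.8440 Wh
DOD = E_used / E_total * 100 = 650.8440 / 1431.8 * 100
DOD = 45.4563 %

45.4563 %


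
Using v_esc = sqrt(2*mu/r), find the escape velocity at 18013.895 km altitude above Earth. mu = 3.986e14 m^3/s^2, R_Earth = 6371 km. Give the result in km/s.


r = 6371.0 + 18013.895 = 24384.8950 km = 2.4384895e+07 m
v_esc = sqrt(2*mu/r) = sqrt(2*3.986e14 / 2.4384895e+07)
v_esc = 5717.7242 m/s = 5.7177 km/s

5.7177 km/s


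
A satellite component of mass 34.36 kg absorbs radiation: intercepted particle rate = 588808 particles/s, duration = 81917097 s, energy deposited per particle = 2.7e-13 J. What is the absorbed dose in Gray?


Total energy deposited = rate * time * E_per
  = 588808 * 81917097 * 2.7e-13 = 13.0230 J
Dose = E_total / mass = 13.0230 / 34.36
Dose = 0.3790172 Gy

0.3790 Gy


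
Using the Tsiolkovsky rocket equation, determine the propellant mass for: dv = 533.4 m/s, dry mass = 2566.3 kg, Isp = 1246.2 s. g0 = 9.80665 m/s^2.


ve = Isp * g0 = 1246.2 * 9.80665 = 12221.047230 m/s
mass ratio = exp(dv/ve) = exp(533.4/12221.047230) = 1.04461251
m_prop = m_dry * (mr - 1) = 2566.3 * (1.04461251 - 1)
m_prop = 114.4891 kg

114.4891 kg


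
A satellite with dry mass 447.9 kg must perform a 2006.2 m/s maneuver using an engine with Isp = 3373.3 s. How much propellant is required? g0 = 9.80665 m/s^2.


ve = Isp * g0 = 3373.3 * 9.80665 = 33080.772445 m/s
mass ratio = exp(dv/ve) = exp(2006.2/33080.772445) = 1.06252218
m_prop = m_dry * (mr - 1) = 447.9 * (1.06252218 - 1)
m_prop = 28.0037 kg

28.0037 kg


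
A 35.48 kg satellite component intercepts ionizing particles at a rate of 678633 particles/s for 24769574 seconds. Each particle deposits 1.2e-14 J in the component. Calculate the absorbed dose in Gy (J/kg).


Total energy deposited = rate * time * E_per
  = 678633 * 24769574 * 1.2e-14 = 0.2017134 J
Dose = E_total / mass = 0.2017134 / 35.48
Dose = 0.005685271 Gy

0.0057 Gy


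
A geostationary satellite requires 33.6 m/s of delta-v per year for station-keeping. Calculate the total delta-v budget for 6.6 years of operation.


dV = rate * years = 33.6 * 6.6
dV = 221.7600 m/s

221.7600 m/s


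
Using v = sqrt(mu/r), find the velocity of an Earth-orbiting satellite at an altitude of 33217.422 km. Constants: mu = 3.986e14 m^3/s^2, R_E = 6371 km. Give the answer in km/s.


r = R_E + alt = 6371.0 + 33217.422 = 39588.4220 km = 3.9588422e+07 m
v = sqrt(mu/r) = sqrt(3.986e14 / 3.9588422e+07) = 3173.1058 m/s = 3.1731 km/s

3.1731 km/s


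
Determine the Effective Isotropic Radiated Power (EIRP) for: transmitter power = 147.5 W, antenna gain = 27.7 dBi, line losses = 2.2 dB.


Pt = 147.5 W = 21.6879 dBW
EIRP = Pt_dBW + Gt - losses = 21.6879 + 27.7 - 2.2 = 47.1879 dBW

47.1879 dBW


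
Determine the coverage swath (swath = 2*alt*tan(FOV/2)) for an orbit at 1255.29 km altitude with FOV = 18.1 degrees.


FOV = 18.1 deg = 0.3159046 rad
swath = 2 * alt * tan(FOV/2) = 2 * 1255.29 * tan(0.1579523)
swath = 2 * 1255.29 * 0.1592791
swath = 399.8830 km

399.8830 km


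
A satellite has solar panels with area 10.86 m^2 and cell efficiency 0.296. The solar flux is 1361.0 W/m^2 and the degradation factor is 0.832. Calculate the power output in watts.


P = area * eta * S * degradation
P = 10.86 * 0.296 * 1361.0 * 0.832
P = 3640.0134 W

3640.0134 W


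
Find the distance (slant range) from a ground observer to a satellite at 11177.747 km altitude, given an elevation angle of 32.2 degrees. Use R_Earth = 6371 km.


h = 11177.747 km, el = 32.2 deg
d = -R_E*sin(el) + sqrt((R_E*sin(el))^2 + 2*R_E*h + h^2)
d = -6371.0000*sin(0.561996) + sqrt((6371.0000*0.5328763)^2 + 2*6371.0000*11177.747 + 11177.747^2)
d = 13305.1829 km

13305.1829 km


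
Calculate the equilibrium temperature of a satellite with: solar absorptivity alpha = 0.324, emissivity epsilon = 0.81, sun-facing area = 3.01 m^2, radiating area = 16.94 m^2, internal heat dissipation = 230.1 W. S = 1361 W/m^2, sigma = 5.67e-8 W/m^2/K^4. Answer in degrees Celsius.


Numerator = alpha*S*A_sun + Q_int = 0.324*1361*3.01 + 230.1 = 1557.4016 W
Denominator = eps*sigma*A_rad = 0.81*5.67e-8*16.94 = 7.7800338e-07 W/K^4
T^4 = 2.0017929e+09 K^4
T = 211.5216 K = -61.6284 C

-61.6284 degrees Celsius


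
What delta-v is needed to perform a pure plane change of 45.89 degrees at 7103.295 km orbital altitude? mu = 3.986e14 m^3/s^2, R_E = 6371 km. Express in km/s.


r = 13474.2950 km = 1.3474295e+07 m
V = sqrt(mu/r) = 5438.9570 m/s
di = 45.89 deg = 0.8009316 rad
dV = 2*V*sin(di/2) = 2*5438.9570*sin(0.4004658)
dV = 4240.7257 m/s = 4.2407 km/s

4.2407 km/s


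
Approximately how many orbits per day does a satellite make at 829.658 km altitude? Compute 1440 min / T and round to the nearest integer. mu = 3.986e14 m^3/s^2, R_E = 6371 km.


r = 7.200658e+06 m
T = 2*pi*sqrt(r^3/mu) = 6080.9229 s = 101.3487 min
revs/day = 1440 / 101.3487 = 14.2084
Rounded: 14 revolutions per day

14 revolutions per day


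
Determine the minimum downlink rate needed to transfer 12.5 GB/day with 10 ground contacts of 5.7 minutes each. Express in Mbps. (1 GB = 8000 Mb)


total contact time = 10 * 5.7 * 60 = 3420.0000 s
data = 12.5 GB = 100000.0000 Mb
rate = 100000.0000 / 3420.0000 = 29.2398 Mbps

29.2398 Mbps


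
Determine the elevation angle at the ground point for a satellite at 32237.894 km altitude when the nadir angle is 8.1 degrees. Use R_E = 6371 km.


r = R_E + alt = 38608.8940 km
Law of sines in the satellite / Earth-center / ground-point triangle:
  sin(nadir)/R_E = sin(90 + el)/r  =>  cos(el) = (r/R_E)*sin(nadir)
cos(el) = (38608.8940 / 6371.0000) * sin(8.1 deg) = 0.8538755
el = arccos(0.8538755) = 31.3643 deg
(Earth-central angle = 90 - nadir - el = 50.5357 deg)

31.3643 degrees


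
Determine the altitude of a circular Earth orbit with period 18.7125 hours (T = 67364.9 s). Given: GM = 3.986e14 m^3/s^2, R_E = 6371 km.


T = 67364.9 s
r = (mu*T^2/(4*pi^2))^(1/3) = (3.986e14 * 67364.9^2 / (4*pi^2))^(1/3)
r = 3.5783402e+07 m = 35783.4024 km
alt = r - R_E = 35783.4024 - 6371 = 29412.4024 km

29412.4024 km


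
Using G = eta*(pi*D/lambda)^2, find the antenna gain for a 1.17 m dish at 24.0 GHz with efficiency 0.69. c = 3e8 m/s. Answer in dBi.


lambda = c/f = 3e8 / 2.4e+10 = 0.0125 m
G = eta*(pi*D/lambda)^2 = 0.69*(pi*1.17/0.0125)^2
G = 59662.3745 (linear)
G = 10*log10(59662.3745) = 47.7570 dBi

47.7570 dBi


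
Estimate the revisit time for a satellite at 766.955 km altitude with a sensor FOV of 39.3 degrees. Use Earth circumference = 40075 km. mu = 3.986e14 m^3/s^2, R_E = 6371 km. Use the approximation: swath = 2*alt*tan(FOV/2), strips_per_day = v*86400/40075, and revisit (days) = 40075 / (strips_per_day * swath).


swath = 2*766.955*tan(0.3429572) = 547.7096 km
v = sqrt(mu/r) = 7472.7722 m/s = 7.4728 km/s
strips/day = v*86400/40075 = 7.4728*86400/40075 = 16.1110
coverage/day = strips * swath = 16.1110 * 547.7096 = 8824.1378 km
revisit = 40075 / 8824.1378 = 4.5415 days

4.5415 days


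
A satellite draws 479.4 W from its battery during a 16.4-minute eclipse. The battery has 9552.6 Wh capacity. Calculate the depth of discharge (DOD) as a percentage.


E_used = P * t / 60 = 479.4 * 16.4 / 60 = 131.0360 Wh
DOD = E_used / E_total * 100 = 131.0360 / 9552.6 * 100
DOD = 1.3717 %

1.3717 %


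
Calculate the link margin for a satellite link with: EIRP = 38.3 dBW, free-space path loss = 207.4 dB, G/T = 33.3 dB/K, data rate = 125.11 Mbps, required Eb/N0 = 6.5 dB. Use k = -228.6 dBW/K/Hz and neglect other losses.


C/N0 = EIRP - FSPL + G/T - k = 38.3 - 207.4 + 33.3 - (-228.6)
C/N0 = 92.8000 dB-Hz
R_b = 125.11 Mbps = 1.2511e+08 bps -> 10*log10(R_b) = 80.9729 dB-Hz
Eb/N0 = C/N0 - 10*log10(R_b) = 92.8000 - 80.9729 = 11.8271 dB
Margin = Eb/N0 - Eb/N0_req = 11.8271 - 6.5 = 5.3271 dB (link closes)

5.3271 dB


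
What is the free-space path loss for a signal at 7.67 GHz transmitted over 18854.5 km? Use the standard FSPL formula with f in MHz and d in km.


f = 7.67 GHz = 7670.0000 MHz
d = 18854.5 km
FSPL = 32.44 + 20*log10(7670.0000) + 20*log10(18854.5)
FSPL = 32.44 + 77.6959 + 85.5083
FSPL = 195.6442 dB

195.6442 dB


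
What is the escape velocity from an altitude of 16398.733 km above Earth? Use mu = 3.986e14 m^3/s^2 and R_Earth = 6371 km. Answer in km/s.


r = 6371.0 + 16398.733 = 22769.7330 km = 2.2769733e+07 m
v_esc = sqrt(2*mu/r) = sqrt(2*3.986e14 / 2.2769733e+07)
v_esc = 5917.0423 m/s = 5.9170 km/s

5.9170 km/s


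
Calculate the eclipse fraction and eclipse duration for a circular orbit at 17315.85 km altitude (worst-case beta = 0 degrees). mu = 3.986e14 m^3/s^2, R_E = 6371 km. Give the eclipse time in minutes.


r = 23686.8500 km
T = 604.6735 min
Eclipse fraction = arcsin(R_E/r)/pi = arcsin(6371.0000/23686.8500)/pi
= arcsin(0.2689678)/pi = 0.08668252
Eclipse duration = 0.08668252 * 604.6735 = 52.4146 min

52.4146 minutes


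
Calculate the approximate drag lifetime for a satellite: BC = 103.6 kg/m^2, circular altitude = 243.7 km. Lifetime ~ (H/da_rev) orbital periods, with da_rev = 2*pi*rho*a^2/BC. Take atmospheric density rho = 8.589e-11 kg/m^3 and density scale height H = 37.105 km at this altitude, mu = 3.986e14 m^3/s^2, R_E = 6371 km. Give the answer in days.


a = R_E + alt = 6614.7000 km = 6.6147e+06 m
da_rev = 2*pi*rho*a^2/BC = 2*pi*8.589e-11*(6.6147e+06)^2/103.6 = 227.920306 m per revolution
N = H/da_rev = 37105.0000 m / 227.920306 m = 162.7981 revolutions
P = 2*pi*sqrt(a^3/mu) = 5353.9764 s
lifetime = N*P = 162.7981 * 5353.9764 = 871617.3476 s = 10.0882 days

10.0882 days


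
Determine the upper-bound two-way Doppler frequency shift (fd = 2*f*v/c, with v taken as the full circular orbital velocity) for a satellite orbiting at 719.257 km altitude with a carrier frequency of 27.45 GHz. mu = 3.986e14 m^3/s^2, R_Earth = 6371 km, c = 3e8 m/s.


r = 7.090257e+06 m
v = sqrt(mu/r) = 7497.8657 m/s (worst-case radial velocity)
f = 27.45 GHz = 2.745e+10 Hz
fd = 2*f*v/c = 2*2.745e+10*7497.8657/3.0e+08
fd = 1.3721094e+06 Hz

1.3721e+06 Hz


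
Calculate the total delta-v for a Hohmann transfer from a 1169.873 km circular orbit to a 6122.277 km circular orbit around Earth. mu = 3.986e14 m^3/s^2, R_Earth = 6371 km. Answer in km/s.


r1 = 7540.8730 km = 7.540873e+06 m
r2 = 12493.2770 km = 1.2493277e+07 m
dv1 = sqrt(mu/r1)*(sqrt(2*r2/(r1+r2)) - 1) = 849.0382 m/s
dv2 = sqrt(mu/r2)*(1 - sqrt(2*r1/(r1+r2))) = 747.6220 m/s
total dv = |dv1| + |dv2| = 849.0382 + 747.6220 = 1596.6602 m/s = 1.5967 km/s

1.5967 km/s


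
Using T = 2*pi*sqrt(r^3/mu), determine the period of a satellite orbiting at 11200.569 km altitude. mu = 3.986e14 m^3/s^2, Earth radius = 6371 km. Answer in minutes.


r = 17571.5690 km = 1.7571569e+07 m
T = 2*pi*sqrt(r^3/mu) = 2*pi*sqrt(5.4253983e+21 / 3.986e14)
T = 23180.7261 s = 386.3454 min

386.3454 minutes


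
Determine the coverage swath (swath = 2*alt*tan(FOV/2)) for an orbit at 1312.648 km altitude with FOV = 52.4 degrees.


FOV = 52.4 deg = 0.9145525 rad
swath = 2 * alt * tan(FOV/2) = 2 * 1312.648 * tan(0.4572763)
swath = 2 * 1312.648 * 0.492061
swath = 1291.8058 km

1291.8058 km


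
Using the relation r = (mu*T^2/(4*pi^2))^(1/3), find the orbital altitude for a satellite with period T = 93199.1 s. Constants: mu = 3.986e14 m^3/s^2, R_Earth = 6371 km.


T = 93199.1 s
r = (mu*T^2/(4*pi^2))^(1/3) = (3.986e14 * 93199.1^2 / (4*pi^2))^(1/3)
r = 4.4429047e+07 m = 44429.0470 km
alt = r - R_E = 44429.0470 - 6371 = 38058.0470 km

38058.0470 km


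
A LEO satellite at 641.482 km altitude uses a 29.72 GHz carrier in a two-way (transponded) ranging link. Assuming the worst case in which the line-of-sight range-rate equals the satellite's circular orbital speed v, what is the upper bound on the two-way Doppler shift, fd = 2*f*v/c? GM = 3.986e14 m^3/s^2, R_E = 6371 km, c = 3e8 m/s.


r = 7.012482e+06 m
v = sqrt(mu/r) = 7539.3303 m/s (worst-case radial velocity)
f = 29.72 GHz = 2.972e+10 Hz
fd = 2*f*v/c = 2*2.972e+10*7539.3303/3.0e+08
fd = 1.4937926e+06 Hz

1.4938e+06 Hz


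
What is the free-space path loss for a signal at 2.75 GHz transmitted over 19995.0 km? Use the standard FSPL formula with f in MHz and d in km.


f = 2.75 GHz = 2750.0000 MHz
d = 19995.0 km
FSPL = 32.44 + 20*log10(2750.0000) + 20*log10(19995.0)
FSPL = 32.44 + 68.7867 + 86.0184
FSPL = 187.2451 dB

187.2451 dB


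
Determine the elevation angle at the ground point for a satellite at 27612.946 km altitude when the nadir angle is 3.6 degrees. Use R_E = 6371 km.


r = R_E + alt = 33983.9460 km
Law of sines in the satellite / Earth-center / ground-point triangle:
  sin(nadir)/R_E = sin(90 + el)/r  =>  cos(el) = (r/R_E)*sin(nadir)
cos(el) = (33983.9460 / 6371.0000) * sin(3.6 deg) = 0.3349348
el = arccos(0.3349348) = 70.4314 deg
(Earth-central angle = 90 - nadir - el = 15.9686 deg)

70.4314 degrees


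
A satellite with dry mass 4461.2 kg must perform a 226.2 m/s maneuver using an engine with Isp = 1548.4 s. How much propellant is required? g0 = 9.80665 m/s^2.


ve = Isp * g0 = 1548.4 * 9.80665 = 15184.616860 m/s
mass ratio = exp(dv/ve) = exp(226.2/15184.616860) = 1.01500816
m_prop = m_dry * (mr - 1) = 4461.2 * (1.01500816 - 1)
m_prop = 66.9544 kg

66.9544 kg


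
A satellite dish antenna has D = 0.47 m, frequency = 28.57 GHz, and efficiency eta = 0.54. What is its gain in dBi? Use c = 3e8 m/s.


lambda = c/f = 3e8 / 2.857e+10 = 0.01050053 m
G = eta*(pi*D/lambda)^2 = 0.54*(pi*0.47/0.01050053)^2
G = 10677.4413 (linear)
G = 10*log10(10677.4413) = 40.2847 dBi

40.2847 dBi


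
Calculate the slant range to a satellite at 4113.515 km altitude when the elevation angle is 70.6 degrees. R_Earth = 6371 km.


h = 4113.515 km, el = 70.6 deg
d = -R_E*sin(el) + sqrt((R_E*sin(el))^2 + 2*R_E*h + h^2)
d = -6371.0000*sin(1.2322) + sqrt((6371.0000*0.9432227)^2 + 2*6371.0000*4113.515 + 4113.515^2)
d = 4259.4557 km

4259.4557 km


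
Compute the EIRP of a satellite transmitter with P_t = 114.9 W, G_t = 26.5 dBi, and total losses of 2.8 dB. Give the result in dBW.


Pt = 114.9 W = 20.6032 dBW
EIRP = Pt_dBW + Gt - losses = 20.6032 + 26.5 - 2.8 = 44.3032 dBW

44.3032 dBW


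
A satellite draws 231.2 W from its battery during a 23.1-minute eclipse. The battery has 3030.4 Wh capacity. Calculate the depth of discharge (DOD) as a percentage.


E_used = P * t / 60 = 231.2 * 23.1 / 60 = 89.0120 Wh
DOD = E_used / E_total * 100 = 89.0120 / 3030.4 * 100
DOD = 2.9373 %

2.9373 %


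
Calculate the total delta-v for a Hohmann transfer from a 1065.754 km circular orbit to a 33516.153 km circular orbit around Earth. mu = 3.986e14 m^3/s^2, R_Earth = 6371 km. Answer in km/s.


r1 = 7436.7540 km = 7.436754e+06 m
r2 = 39887.1530 km = 3.9887153e+07 m
dv1 = sqrt(mu/r1)*(sqrt(2*r2/(r1+r2)) - 1) = 2184.2409 m/s
dv2 = sqrt(mu/r2)*(1 - sqrt(2*r1/(r1+r2))) = 1388.9774 m/s
total dv = |dv1| + |dv2| = 2184.2409 + 1388.9774 = 3573.2184 m/s = 3.5732 km/s

3.5732 km/s


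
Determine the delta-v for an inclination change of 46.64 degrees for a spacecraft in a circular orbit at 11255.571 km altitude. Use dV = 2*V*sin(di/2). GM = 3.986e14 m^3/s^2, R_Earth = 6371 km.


r = 17626.5710 km = 1.7626571e+07 m
V = sqrt(mu/r) = 4755.3746 m/s
di = 46.64 deg = 0.8140216 rad
dV = 2*V*sin(di/2) = 2*4755.3746*sin(0.4070108)
dV = 3764.9829 m/s = 3.7650 km/s

3.7650 km/s


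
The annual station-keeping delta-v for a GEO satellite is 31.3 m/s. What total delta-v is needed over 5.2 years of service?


dV = rate * years = 31.3 * 5.2
dV = 162.7600 m/s

162.7600 m/s


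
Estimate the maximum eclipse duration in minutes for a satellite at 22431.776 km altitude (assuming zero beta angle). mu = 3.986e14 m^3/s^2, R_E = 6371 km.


r = 28802.7760 km
T = 810.7958 min
Eclipse fraction = arcsin(R_E/r)/pi = arcsin(6371.0000/28802.7760)/pi
= arcsin(0.221194)/pi = 0.07099539
Eclipse duration = 0.07099539 * 810.7958 = 57.5628 min

57.5628 minutes


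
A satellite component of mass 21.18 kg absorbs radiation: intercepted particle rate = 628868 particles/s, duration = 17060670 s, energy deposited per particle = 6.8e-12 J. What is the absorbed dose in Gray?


Total energy deposited = rate * time * E_per
  = 628868 * 17060670 * 6.8e-12 = 72.9566 J
Dose = E_total / mass = 72.9566 / 21.18
Dose = 3.4446 Gy

3.4446 Gy


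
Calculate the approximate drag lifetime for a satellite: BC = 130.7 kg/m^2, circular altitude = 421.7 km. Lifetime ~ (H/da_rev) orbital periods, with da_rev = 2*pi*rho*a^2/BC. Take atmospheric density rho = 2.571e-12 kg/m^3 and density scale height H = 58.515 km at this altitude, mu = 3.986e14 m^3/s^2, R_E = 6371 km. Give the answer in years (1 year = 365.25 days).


a = R_E + alt = 6792.7000 km = 6.7927e+06 m
da_rev = 2*pi*rho*a^2/BC = 2*pi*2.571e-12*(6.7927e+06)^2/130.7 = 5.702841 m per revolution
N = H/da_rev = 58515.0000 m / 5.702841 m = 10260.6762 revolutions
P = 2*pi*sqrt(a^3/mu) = 5571.5351 s
lifetime = N*P = 10260.6762 * 5571.5351 = 5.7167718e+07 s = 661.6634 days
years = 661.6634 / 365.25 = 1.8115 years

1.8115 years


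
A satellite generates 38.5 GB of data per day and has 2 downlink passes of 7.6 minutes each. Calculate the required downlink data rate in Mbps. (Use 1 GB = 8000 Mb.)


total contact time = 2 * 7.6 * 60 = 912.0000 s
data = 38.5 GB = 308000.0000 Mb
rate = 308000.0000 / 912.0000 = 337.7193 Mbps

337.7193 Mbps


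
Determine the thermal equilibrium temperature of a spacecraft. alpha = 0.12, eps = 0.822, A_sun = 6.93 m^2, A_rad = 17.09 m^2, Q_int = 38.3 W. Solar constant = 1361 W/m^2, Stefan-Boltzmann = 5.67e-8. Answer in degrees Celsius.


Numerator = alpha*S*A_sun + Q_int = 0.12*1361*6.93 + 38.3 = 1170.1076 W
Denominator = eps*sigma*A_rad = 0.822*5.67e-8*17.09 = 7.9652047e-07 W/K^4
T^4 = 1.4690239e+09 K^4
T = 195.7750 K = -77.3750 C

-77.3750 degrees Celsius


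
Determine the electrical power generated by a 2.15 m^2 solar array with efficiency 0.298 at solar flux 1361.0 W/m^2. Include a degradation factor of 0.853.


P = area * eta * S * degradation
P = 2.15 * 0.298 * 1361.0 * 0.853
P = 743.8098 W

743.8098 W


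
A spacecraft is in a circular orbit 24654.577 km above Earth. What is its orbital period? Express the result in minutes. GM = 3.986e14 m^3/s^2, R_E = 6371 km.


r = 31025.5770 km = 3.1025577e+07 m
T = 2*pi*sqrt(r^3/mu) = 2*pi*sqrt(2.9864799e+22 / 3.986e14)
T = 54386.4888 s = 906.4415 min

906.4415 minutes


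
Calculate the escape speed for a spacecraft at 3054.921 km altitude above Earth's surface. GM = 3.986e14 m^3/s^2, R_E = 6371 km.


r = 6371.0 + 3054.921 = 9425.9210 km = 9.425921e+06 m
v_esc = sqrt(2*mu/r) = sqrt(2*3.986e14 / 9.425921e+06)
v_esc = 9196.4825 m/s = 9.1965 km/s

9.1965 km/s


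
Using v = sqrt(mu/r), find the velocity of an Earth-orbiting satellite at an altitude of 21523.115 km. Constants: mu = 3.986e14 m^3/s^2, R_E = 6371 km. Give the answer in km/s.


r = R_E + alt = 6371.0 + 21523.115 = 27894.1150 km = 2.7894115e+07 m
v = sqrt(mu/r) = sqrt(3.986e14 / 2.7894115e+07) = 3780.1789 m/s = 3.7802 km/s

3.7802 km/s


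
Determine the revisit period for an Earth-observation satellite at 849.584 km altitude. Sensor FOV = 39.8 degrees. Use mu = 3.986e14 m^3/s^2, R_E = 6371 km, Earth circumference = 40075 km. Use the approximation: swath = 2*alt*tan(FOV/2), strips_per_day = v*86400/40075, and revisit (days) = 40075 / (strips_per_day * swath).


swath = 2*849.584*tan(0.3473205) = 615.0902 km
v = sqrt(mu/r) = 7429.8917 m/s = 7.4299 km/s
strips/day = v*86400/40075 = 7.4299*86400/40075 = 16.0185
coverage/day = strips * swath = 16.0185 * 615.0902 = 9852.8421 km
revisit = 40075 / 9852.8421 = 4.0674 days

4.0674 days


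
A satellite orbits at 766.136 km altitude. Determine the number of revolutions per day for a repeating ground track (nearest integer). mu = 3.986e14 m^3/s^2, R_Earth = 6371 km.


r = 7.137136e+06 m
T = 2*pi*sqrt(r^3/mu) = 6000.6346 s = 100.0106 min
revs/day = 1440 / 100.0106 = 14.3985
Rounded: 14 revolutions per day

14 revolutions per day


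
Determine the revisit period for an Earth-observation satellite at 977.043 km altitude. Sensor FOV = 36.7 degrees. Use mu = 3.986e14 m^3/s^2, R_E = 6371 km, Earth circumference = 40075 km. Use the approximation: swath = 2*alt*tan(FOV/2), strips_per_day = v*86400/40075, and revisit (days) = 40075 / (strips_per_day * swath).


swath = 2*977.043*tan(0.3202679) = 648.1445 km
v = sqrt(mu/r) = 7365.1705 m/s = 7.3652 km/s
strips/day = v*86400/40075 = 7.3652*86400/40075 = 15.8790
coverage/day = strips * swath = 15.8790 * 648.1445 = 10291.8830 km
revisit = 40075 / 10291.8830 = 3.8938 days

3.8938 days


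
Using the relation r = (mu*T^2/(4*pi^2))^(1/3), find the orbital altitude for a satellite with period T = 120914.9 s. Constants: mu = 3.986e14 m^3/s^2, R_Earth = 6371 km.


T = 120914.9 s
r = (mu*T^2/(4*pi^2))^(1/3) = (3.986e14 * 120914.9^2 / (4*pi^2))^(1/3)
r = 5.285009e+07 m = 52850.0902 km
alt = r - R_E = 52850.0902 - 6371 = 46479.0902 km

46479.0902 km


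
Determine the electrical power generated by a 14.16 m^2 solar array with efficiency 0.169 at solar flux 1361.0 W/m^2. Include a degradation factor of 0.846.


P = area * eta * S * degradation
P = 14.16 * 0.169 * 1361.0 * 0.846
P = 2755.3606 W

2755.3606 W


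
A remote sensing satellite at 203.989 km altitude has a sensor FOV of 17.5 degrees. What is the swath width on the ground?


FOV = 17.5 deg = 0.3054326 rad
swath = 2 * alt * tan(FOV/2) = 2 * 203.989 * tan(0.1527163)
swath = 2 * 203.989 * 0.1539147
swath = 62.7938 km

62.7938 km


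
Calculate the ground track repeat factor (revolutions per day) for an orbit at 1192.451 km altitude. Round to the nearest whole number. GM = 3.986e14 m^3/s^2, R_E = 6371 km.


r = 7.563451e+06 m
T = 2*pi*sqrt(r^3/mu) = 6546.2294 s = 109.1038 min
revs/day = 1440 / 109.1038 = 13.1984
Rounded: 13 revolutions per day

13 revolutions per day


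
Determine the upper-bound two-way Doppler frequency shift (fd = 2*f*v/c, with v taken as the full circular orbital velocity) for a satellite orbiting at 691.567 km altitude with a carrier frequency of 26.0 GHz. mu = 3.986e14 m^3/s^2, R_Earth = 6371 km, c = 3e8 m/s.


r = 7.062567e+06 m
v = sqrt(mu/r) = 7512.5497 m/s (worst-case radial velocity)
f = 26.0 GHz = 2.6e+10 Hz
fd = 2*f*v/c = 2*2.6e+10*7512.5497/3.0e+08
fd = 1.3021753e+06 Hz

1.3022e+06 Hz


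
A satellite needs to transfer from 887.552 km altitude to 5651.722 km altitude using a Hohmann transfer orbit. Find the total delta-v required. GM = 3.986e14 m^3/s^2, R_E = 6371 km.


r1 = 7258.5520 km = 7.258552e+06 m
r2 = 12022.7220 km = 1.2022722e+07 m
dv1 = sqrt(mu/r1)*(sqrt(2*r2/(r1+r2)) - 1) = 865.0267 m/s
dv2 = sqrt(mu/r2)*(1 - sqrt(2*r1/(r1+r2))) = 761.7465 m/s
total dv = |dv1| + |dv2| = 865.0267 + 761.7465 = 1626.7732 m/s = 1.6268 km/s

1.6268 km/s


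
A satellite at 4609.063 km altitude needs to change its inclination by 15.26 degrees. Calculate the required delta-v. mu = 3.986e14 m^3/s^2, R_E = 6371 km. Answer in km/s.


r = 10980.0630 km = 1.0980063e+07 m
V = sqrt(mu/r) = 6025.1274 m/s
di = 15.26 deg = 0.2663372 rad
dV = 2*V*sin(di/2) = 2*6025.1274*sin(0.1331686)
dV = 1599.9770 m/s = 1.6000 km/s

1.6000 km/s


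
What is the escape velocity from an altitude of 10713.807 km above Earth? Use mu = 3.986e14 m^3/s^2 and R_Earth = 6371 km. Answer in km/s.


r = 6371.0 + 10713.807 = 17084.8070 km = 1.7084807e+07 m
v_esc = sqrt(2*mu/r) = sqrt(2*3.986e14 / 1.7084807e+07)
v_esc = 6830.9107 m/s = 6.8309 km/s

6.8309 km/s


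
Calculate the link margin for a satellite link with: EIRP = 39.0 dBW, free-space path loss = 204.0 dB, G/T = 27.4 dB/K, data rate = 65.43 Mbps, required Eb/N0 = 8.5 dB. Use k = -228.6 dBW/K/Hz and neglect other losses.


C/N0 = EIRP - FSPL + G/T - k = 39.0 - 204.0 + 27.4 - (-228.6)
C/N0 = 91.0000 dB-Hz
R_b = 65.43 Mbps = 6.543e+07 bps -> 10*log10(R_b) = 78.1578 dB-Hz
Eb/N0 = C/N0 - 10*log10(R_b) = 91.0000 - 78.1578 = 12.8422 dB
Margin = Eb/N0 - Eb/N0_req = 12.8422 - 8.5 = 4.3422 dB (link closes)

4.3422 dB


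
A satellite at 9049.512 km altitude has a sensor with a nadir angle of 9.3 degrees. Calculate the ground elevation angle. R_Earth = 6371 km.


r = R_E + alt = 15420.5120 km
Law of sines in the satellite / Earth-center / ground-point triangle:
  sin(nadir)/R_E = sin(90 + el)/r  =>  cos(el) = (r/R_E)*sin(nadir)
cos(el) = (15420.5120 / 6371.0000) * sin(9.3 deg) = 0.3911495
el = arccos(0.3911495) = 66.9740 deg
(Earth-central angle = 90 - nadir - el = 13.7260 deg)

66.9740 degrees


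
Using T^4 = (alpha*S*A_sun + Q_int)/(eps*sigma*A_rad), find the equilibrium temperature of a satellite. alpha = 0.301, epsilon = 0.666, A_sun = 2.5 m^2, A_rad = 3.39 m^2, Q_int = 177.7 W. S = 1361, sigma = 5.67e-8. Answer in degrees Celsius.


Numerator = alpha*S*A_sun + Q_int = 0.301*1361*2.5 + 177.7 = 1201.8525 W
Denominator = eps*sigma*A_rad = 0.666*5.67e-8*3.39 = 1.2801386e-07 W/K^4
T^4 = 9.3884562e+09 K^4
T = 311.2781 K = 38.1281 C

38.1281 degrees Celsius


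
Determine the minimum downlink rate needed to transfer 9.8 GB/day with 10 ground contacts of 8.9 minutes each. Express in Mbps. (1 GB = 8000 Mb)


total contact time = 10 * 8.9 * 60 = 5340.0000 s
data = 9.8 GB = 78400.0000 Mb
rate = 78400.0000 / 5340.0000 = 14.6816 Mbps

14.6816 Mbps


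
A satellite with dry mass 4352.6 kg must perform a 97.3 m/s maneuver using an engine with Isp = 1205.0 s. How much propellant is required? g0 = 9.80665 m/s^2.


ve = Isp * g0 = 1205.0 * 9.80665 = 11817.013250 m/s
mass ratio = exp(dv/ve) = exp(97.3/11817.013250) = 1.00826788
m_prop = m_dry * (mr - 1) = 4352.6 * (1.00826788 - 1)
m_prop = 35.9868 kg

35.9868 kg


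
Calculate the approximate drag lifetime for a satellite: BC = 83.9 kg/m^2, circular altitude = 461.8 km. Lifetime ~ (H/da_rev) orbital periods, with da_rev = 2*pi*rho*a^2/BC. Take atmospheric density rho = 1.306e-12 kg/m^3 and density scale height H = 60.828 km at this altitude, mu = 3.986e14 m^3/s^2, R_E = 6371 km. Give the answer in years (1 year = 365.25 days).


a = R_E + alt = 6832.8000 km = 6.8328e+06 m
da_rev = 2*pi*rho*a^2/BC = 2*pi*1.306e-12*(6.8328e+06)^2/83.9 = 4.566238 m per revolution
N = H/da_rev = 60828.0000 m / 4.566238 m = 13321.2517 revolutions
P = 2*pi*sqrt(a^3/mu) = 5620.9443 s
lifetime = N*P = 13321.2517 * 5620.9443 = 7.4878014e+07 s = 866.6437 days
years = 866.6437 / 365.25 = 2.3727 years

2.3727 years


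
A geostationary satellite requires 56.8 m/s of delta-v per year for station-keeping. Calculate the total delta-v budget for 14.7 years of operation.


dV = rate * years = 56.8 * 14.7
dV = 834.9600 m/s

834.9600 m/s


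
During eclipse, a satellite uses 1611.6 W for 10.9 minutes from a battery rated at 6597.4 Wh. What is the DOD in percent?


E_used = P * t / 60 = 1611.6 * 10.9 / 60 = 292.7740 Wh
DOD = E_used / E_total * 100 = 292.7740 / 6597.4 * 100
DOD = 4.4377 %

4.4377 %


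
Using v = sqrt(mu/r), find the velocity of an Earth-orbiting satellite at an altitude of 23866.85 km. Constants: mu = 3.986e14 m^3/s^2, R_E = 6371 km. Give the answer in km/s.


r = R_E + alt = 6371.0 + 23866.85 = 30237.8500 km = 3.023785e+07 m
v = sqrt(mu/r) = sqrt(3.986e14 / 3.023785e+07) = 3630.7236 m/s = 3.6307 km/s

3.6307 km/s


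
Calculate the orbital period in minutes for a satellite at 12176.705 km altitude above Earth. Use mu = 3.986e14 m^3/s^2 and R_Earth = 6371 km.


r = 18547.7050 km = 1.8547705e+07 m
T = 2*pi*sqrt(r^3/mu) = 2*pi*sqrt(6.3807325e+21 / 3.986e14)
T = 25138.9128 s = 418.9819 min

418.9819 minutes


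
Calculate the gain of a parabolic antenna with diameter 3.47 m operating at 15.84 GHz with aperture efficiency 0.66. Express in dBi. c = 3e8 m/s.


lambda = c/f = 3e8 / 1.584e+10 = 0.01893939 m
G = eta*(pi*D/lambda)^2 = 0.66*(pi*3.47/0.01893939)^2
G = 218660.5698 (linear)
G = 10*log10(218660.5698) = 53.3977 dBi

53.3977 dBi


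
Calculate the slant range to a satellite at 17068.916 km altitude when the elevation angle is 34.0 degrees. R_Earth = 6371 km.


h = 17068.916 km, el = 34.0 deg
d = -R_E*sin(el) + sqrt((R_E*sin(el))^2 + 2*R_E*h + h^2)
d = -6371.0000*sin(0.5934119) + sqrt((6371.0000*0.5591929)^2 + 2*6371.0000*17068.916 + 17068.916^2)
d = 19274.4630 km

19274.4630 km


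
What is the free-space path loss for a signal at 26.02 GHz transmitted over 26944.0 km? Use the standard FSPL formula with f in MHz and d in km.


f = 26.02 GHz = 26020.0000 MHz
d = 26944.0 km
FSPL = 32.44 + 20*log10(26020.0000) + 20*log10(26944.0)
FSPL = 32.44 + 88.3061 + 88.6092
FSPL = 209.3554 dB

209.3554 dB


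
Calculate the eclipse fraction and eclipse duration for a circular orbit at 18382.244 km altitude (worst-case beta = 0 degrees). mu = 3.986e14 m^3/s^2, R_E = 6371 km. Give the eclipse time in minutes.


r = 24753.2440 km
T = 645.9638 min
Eclipse fraction = arcsin(R_E/r)/pi = arcsin(6371.0000/24753.2440)/pi
= arcsin(0.2573804)/pi = 0.08285934
Eclipse duration = 0.08285934 * 645.9638 = 53.5241 min

53.5241 minutes


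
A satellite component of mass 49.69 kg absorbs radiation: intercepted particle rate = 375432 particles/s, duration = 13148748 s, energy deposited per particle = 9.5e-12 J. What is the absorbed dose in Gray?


Total energy deposited = rate * time * E_per
  = 375432 * 13148748 * 9.5e-12 = 46.8964 J
Dose = E_total / mass = 46.8964 / 49.69
Dose = 0.943779 Gy

0.9438 Gy


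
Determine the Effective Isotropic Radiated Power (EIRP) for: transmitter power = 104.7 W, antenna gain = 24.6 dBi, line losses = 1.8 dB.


Pt = 104.7 W = 20.1995 dBW
EIRP = Pt_dBW + Gt - losses = 20.1995 + 24.6 - 1.8 = 42.9995 dBW

42.9995 dBW


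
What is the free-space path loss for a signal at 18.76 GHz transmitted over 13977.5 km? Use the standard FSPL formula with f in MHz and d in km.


f = 18.76 GHz = 18760.0000 MHz
d = 13977.5 km
FSPL = 32.44 + 20*log10(18760.0000) + 20*log10(13977.5)
FSPL = 32.44 + 85.4647 + 82.9086
FSPL = 200.8132 dB

200.8132 dB


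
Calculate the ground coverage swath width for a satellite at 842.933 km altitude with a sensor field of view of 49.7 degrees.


FOV = 49.7 deg = 0.8674286 rad
swath = 2 * alt * tan(FOV/2) = 2 * 842.933 * tan(0.4337143)
swath = 2 * 842.933 * 0.4631243
swath = 780.7655 km

780.7655 km


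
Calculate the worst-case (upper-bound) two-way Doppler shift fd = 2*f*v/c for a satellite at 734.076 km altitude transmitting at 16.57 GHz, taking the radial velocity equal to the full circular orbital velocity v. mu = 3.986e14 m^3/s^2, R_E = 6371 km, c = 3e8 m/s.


r = 7.105076e+06 m
v = sqrt(mu/r) = 7490.0425 m/s (worst-case radial velocity)
f = 16.57 GHz = 1.657e+10 Hz
fd = 2*f*v/c = 2*1.657e+10*7490.0425/3.0e+08
fd = 827400.0307 Hz

827400.0307 Hz


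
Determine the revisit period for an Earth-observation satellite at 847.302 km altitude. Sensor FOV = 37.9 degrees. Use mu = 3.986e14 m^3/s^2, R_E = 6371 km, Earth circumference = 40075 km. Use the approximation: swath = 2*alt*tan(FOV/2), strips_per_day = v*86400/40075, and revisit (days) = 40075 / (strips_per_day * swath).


swath = 2*847.302*tan(0.3307399) = 581.8453 km
v = sqrt(mu/r) = 7431.0661 m/s = 7.4311 km/s
strips/day = v*86400/40075 = 7.4311*86400/40075 = 16.0211
coverage/day = strips * swath = 16.0211 * 581.8453 = 9321.7803 km
revisit = 40075 / 9321.7803 = 4.2991 days

4.2991 days


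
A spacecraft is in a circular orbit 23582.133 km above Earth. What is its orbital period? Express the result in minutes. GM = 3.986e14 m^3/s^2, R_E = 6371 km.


r = 29953.1330 km = 2.9953133e+07 m
T = 2*pi*sqrt(r^3/mu) = 2*pi*sqrt(2.6873657e+22 / 3.986e14)
T = 51591.0781 s = 859.8513 min

859.8513 minutes


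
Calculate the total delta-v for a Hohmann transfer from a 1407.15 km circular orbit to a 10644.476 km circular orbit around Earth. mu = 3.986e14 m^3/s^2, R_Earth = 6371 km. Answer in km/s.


r1 = 7778.1500 km = 7.77815e+06 m
r2 = 17015.4760 km = 1.7015476e+07 m
dv1 = sqrt(mu/r1)*(sqrt(2*r2/(r1+r2)) - 1) = 1228.1843 m/s
dv2 = sqrt(mu/r2)*(1 - sqrt(2*r1/(r1+r2))) = 1006.2113 m/s
total dv = |dv1| + |dv2| = 1228.1843 + 1006.2113 = 2234.3956 m/s = 2.2344 km/s

2.2344 km/s


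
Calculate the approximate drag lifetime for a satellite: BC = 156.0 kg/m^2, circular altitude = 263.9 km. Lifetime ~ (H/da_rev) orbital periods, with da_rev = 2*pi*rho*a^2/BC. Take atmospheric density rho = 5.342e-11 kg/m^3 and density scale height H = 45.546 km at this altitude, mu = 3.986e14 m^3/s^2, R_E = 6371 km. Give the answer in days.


a = R_E + alt = 6634.9000 km = 6.6349e+06 m
da_rev = 2*pi*rho*a^2/BC = 2*pi*5.342e-11*(6.6349e+06)^2/156.0 = 94.716996 m per revolution
N = H/da_rev = 45546.0000 m / 94.716996 m = 480.8641 revolutions
P = 2*pi*sqrt(a^3/mu) = 5378.5201 s
lifetime = N*P = 480.8641 * 5378.5201 = 2.586337e+06 s = 29.9345 days

29.9345 days


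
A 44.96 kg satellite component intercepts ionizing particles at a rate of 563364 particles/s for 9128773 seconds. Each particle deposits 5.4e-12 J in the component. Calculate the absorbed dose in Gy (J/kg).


Total energy deposited = rate * time * E_per
  = 563364 * 9128773 * 5.4e-12 = 27.7712 J
Dose = E_total / mass = 27.7712 / 44.96
Dose = 0.6176877 Gy

0.6177 Gy


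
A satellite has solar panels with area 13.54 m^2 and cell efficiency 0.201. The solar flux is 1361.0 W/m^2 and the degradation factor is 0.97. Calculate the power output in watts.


P = area * eta * S * degradation
P = 13.54 * 0.201 * 1361.0 * 0.97
P = 3592.8955 W

3592.8955 W


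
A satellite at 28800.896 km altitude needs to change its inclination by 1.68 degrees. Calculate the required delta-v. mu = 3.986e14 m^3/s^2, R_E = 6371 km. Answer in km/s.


r = 35171.8960 km = 3.5171896e+07 m
V = sqrt(mu/r) = 3366.4391 m/s
di = 1.68 deg = 0.02932153 rad
dV = 2*V*sin(di/2) = 2*3366.4391*sin(0.01466077)
dV = 98.7056 m/s = 0.09870561 km/s

0.0987 km/s


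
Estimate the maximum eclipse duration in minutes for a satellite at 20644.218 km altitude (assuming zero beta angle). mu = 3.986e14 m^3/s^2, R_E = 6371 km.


r = 27015.2180 km
T = 736.4999 min
Eclipse fraction = arcsin(R_E/r)/pi = arcsin(6371.0000/27015.2180)/pi
= arcsin(0.23583)/pi = 0.07578087
Eclipse duration = 0.07578087 * 736.4999 = 55.8126 min

55.8126 minutes


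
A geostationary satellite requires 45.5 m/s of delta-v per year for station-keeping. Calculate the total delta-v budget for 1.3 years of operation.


dV = rate * years = 45.5 * 1.3
dV = 59.1500 m/s

59.1500 m/s


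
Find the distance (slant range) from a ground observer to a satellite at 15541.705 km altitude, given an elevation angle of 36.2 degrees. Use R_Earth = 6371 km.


h = 15541.705 km, el = 36.2 deg
d = -R_E*sin(el) + sqrt((R_E*sin(el))^2 + 2*R_E*h + h^2)
d = -6371.0000*sin(0.6318092) + sqrt((6371.0000*0.5906057)^2 + 2*6371.0000*15541.705 + 15541.705^2)
d = 17538.3141 km

17538.3141 km


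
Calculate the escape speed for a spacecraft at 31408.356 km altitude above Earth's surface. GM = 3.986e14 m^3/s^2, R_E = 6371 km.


r = 6371.0 + 31408.356 = 37779.3560 km = 3.7779356e+07 m
v_esc = sqrt(2*mu/r) = sqrt(2*3.986e14 / 3.7779356e+07)
v_esc = 4593.6338 m/s = 4.5936 km/s

4.5936 km/s


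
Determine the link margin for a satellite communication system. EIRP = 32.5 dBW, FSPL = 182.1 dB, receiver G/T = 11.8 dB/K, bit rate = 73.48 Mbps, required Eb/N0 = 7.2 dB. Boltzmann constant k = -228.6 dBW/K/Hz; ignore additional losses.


C/N0 = EIRP - FSPL + G/T - k = 32.5 - 182.1 + 11.8 - (-228.6)
C/N0 = 90.8000 dB-Hz
R_b = 73.48 Mbps = 7.348e+07 bps -> 10*log10(R_b) = 78.6617 dB-Hz
Eb/N0 = C/N0 - 10*log10(R_b) = 90.8000 - 78.6617 = 12.1383 dB
Margin = Eb/N0 - Eb/N0_req = 12.1383 - 7.2 = 4.9383 dB (link closes)

4.9383 dB


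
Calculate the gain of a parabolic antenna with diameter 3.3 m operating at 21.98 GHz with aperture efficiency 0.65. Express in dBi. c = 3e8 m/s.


lambda = c/f = 3e8 / 2.198e+10 = 0.01364877 m
G = eta*(pi*D/lambda)^2 = 0.65*(pi*3.3/0.01364877)^2
G = 375019.4983 (linear)
G = 10*log10(375019.4983) = 55.7405 dBi

55.7405 dBi


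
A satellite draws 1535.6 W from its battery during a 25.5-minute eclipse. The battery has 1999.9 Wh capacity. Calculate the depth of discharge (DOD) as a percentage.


E_used = P * t / 60 = 1535.6 * 25.5 / 60 = 652.6300 Wh
DOD = E_used / E_total * 100 = 652.6300 / 1999.9 * 100
DOD = 32.6331 %

32.6331 %
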